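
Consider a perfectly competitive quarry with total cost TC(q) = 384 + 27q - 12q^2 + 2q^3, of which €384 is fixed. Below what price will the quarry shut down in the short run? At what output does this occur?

€9 per unit, at q = 3

The shutdown price is the minimum of AVC. VC = 27q - 12q^2 + 2q^3, so AVC = 27 - 12q + 2q^2.
At the minimum of AVC, MC = AVC. MC = 27 - 24q + 6q^2; setting MC = AVC gives 4q^2 - 12q = 0, so q = 3. min AVC = 9.
The firm shuts down for any P below €9.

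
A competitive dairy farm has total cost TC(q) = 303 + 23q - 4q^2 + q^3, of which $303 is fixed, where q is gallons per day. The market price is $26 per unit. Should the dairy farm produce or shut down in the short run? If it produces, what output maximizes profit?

Produce at q = 3

From TC, MC = TC'(q) = 23 - 8q + 3q^2 and AVC = VC/q = 23 - 4q + q^2.
The AVC parabola has its vertex at q = 4/2 = 2, where AVC = 23 - 4·2 + 2^2 = $19.
Because $26 ≥ $19, revenue can cover variable cost; the firm operates.
Solving P = MC: -3 - 8q + 3q^2 = 0 ⇒ q = -1/3 or 3. On the upward-sloping branch, q* = 3.
Check: AVC at q = 3 is $20 ≤ P, so revenue covers variable cost.
Profit = P·q − TC = 26·3 − 363 = -$285, a loss, but smaller than the $303 fixed cost the firm would lose by shutting down.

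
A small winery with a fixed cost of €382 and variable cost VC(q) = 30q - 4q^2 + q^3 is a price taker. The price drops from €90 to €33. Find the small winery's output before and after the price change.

MC = 30 - 8q + 3q^2; the shutdown threshold is min AVC = €26 (at q = 2).
With P = €90 above the shutdown price, P = MC gives q = 6.
At P = €33 ≥ min AVC, set P = MC: q = 3. The firm stays open but cuts output.

Output falls from 6 to 3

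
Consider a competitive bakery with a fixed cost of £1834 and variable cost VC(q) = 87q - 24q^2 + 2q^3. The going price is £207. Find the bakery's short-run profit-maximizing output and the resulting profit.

Profit = -£234 at q = 10

AVC = 87 - 24q + 2q^2 has its minimum £15 at q = 6; price £207 clears that bar, so the firm operates.
MC = 87 - 48q + 6q^2. Setting P = MC and taking the root on the rising branch gives q* = 10.
TR = 207·10 = 2070. TC = 1834 + 470 = 2304. Profit = 2070 − 2304 = -£234.
By producing, the firm covers all variable cost plus £1600 of fixed cost; shutting down would lose the full £1834.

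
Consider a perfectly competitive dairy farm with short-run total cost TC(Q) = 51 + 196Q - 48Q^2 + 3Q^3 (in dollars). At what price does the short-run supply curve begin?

The firm shuts down when price falls below the minimum of average variable cost. AVC = VC/Q = 196 - 48Q + 3Q^2.
dAVC/dQ = -48 + 6Q = 0 gives Q = 8. min AVC = 196 - 48·8 + 3·8^2 = 4.
For P < $4 the firm produces nothing.

$4 per unit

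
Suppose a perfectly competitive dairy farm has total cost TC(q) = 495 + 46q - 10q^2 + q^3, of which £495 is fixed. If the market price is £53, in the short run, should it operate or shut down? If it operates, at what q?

Variable cost is VC = 46q - 10q^2 + q^3, so AVC = VC/q = 46 - 10q + q^2 and MC = dTC/dq = 46 - 20q + 3q^2.
AVC hits its minimum where MC = AVC, at q = 5, giving min AVC = 46 - 10·5 + 5^2 = £21.
Because £53 ≥ £21, revenue can cover variable cost; the firm operates.
Set P = MC: 53 = 46 - 20q + 3q^2 → -7 - 20q + 3q^2 = 0. The roots are q = -1/3 and q = 7; the profit-maximizing output is on the rising part of MC, so q* = 7.
Check: AVC at q = 7 is £25 ≤ P, so revenue covers variable cost.
Profit = P·q − TC = 53·7 − 670 = -£299, a loss, but smaller than the £495 fixed cost the firm would lose by shutting down.

Produce at q = 7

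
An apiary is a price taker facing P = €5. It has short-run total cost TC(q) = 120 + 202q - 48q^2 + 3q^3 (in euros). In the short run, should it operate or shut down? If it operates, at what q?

Strip out fixed cost: VC = 202q - 48q^2 + 3q^3. Then AVC = 202 - 48q + 3q^2 and MC = 202 - 96q + 9q^2.
AVC is minimized where dAVC/dq = -48 + 6q = 0, at q = 8; min AVC = 202 - 48·8 + 3·8^2 = €10.
Since P = €5 < min AVC = €10, price fails to cover variable cost at any output.
Best response: produce nothing and absorb the €120 fixed cost.

Shut down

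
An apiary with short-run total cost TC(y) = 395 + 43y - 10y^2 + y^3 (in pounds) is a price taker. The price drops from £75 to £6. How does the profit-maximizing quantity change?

AVC = 43 - 10y + y^2, minimized at y = 5 where min AVC = £18. MC = 43 - 20y + 3y^2.
With P = £75 above the shutdown price, P = MC gives y = 8.
At P = £6 < min AVC = £18, price no longer covers variable cost at any output, so the firm shuts down: y = 0.

Output falls from 8 to 0 (the firm shuts down)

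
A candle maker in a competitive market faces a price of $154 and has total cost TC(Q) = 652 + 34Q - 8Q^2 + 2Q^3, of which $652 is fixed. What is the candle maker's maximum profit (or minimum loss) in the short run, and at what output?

Profit = -$76 at Q = 6

AVC = 34 - 8Q + 2Q^2 has its minimum $26 at Q = 2; price $154 clears that bar, so the firm operates.
With MC = 34 - 16Q + 6Q^2, P = MC on the upward-sloping part at Q* = 6.
TR = 154·6 = 924. TC = 652 + 348 = 1000. Profit = 924 − 1000 = -$76.
By producing, the firm covers all variable cost plus $576 of fixed cost; shutting down would lose the full $652.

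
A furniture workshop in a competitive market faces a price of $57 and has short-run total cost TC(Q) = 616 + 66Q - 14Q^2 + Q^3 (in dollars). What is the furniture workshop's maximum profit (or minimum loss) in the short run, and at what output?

AVC = 66 - 14Q + Q^2 has its minimum $17 at Q = 7; price $57 clears that bar, so the firm operates.
MC = 66 - 28Q + 3Q^2. Setting P = MC and taking the root on the rising branch gives Q* = 9.
TR = 57·9 = 513. TC = 616 + 189 = 805. Profit = 513 − 805 = -$292.
Shutting down would mean losing the fixed cost of $616, so operating at a loss of $292 is better by $324.

Profit = -$292 at Q = 9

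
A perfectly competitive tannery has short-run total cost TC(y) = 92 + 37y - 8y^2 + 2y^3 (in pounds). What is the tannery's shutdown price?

£29 per unit

The shutdown price is the minimum of AVC. VC = 37y - 8y^2 + 2y^3, so AVC = 37 - 8y + 2y^2.
dAVC/dy = -8 + 4y = 0 gives y = 2. min AVC = 37 - 8·2 + 2·2^2 = 29.
So the shutdown price is £29.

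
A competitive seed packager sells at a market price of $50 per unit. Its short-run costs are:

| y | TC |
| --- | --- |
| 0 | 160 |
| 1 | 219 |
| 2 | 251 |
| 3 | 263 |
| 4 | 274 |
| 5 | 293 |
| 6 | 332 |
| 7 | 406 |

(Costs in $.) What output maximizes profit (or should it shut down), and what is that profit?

Tabulate TR − TC: y=0: -160; y=1: -169; y=2: -151; y=3: -113; y=4: -74; y=5: -43; y=6: -32; y=7: -56.
Profit is maximized at y = 6. AVC there is 172/6 = $28.67 ≤ P, so producing beats shutting down (which would give -$160).

y = 6; profit = -$32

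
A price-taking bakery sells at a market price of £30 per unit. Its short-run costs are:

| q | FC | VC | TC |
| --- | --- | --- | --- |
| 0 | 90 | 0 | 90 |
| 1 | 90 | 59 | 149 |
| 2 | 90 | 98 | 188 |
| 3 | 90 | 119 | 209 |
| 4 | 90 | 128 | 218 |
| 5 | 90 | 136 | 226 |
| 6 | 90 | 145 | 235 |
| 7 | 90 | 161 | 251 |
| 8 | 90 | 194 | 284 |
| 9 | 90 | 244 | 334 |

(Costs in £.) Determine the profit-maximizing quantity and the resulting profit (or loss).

Profit at each row (π = 30q − TC): q=0: -90; q=1: -119; q=2: -128; q=3: -119; q=4: -98; q=5: -76; q=6: -55; q=7: -41; q=8: -44; q=9: -64.
Profit is maximized at q = 7. AVC there is 161/7 = £23 ≤ P, so producing beats shutting down (which would give -£90).

q = 7; profit = -£41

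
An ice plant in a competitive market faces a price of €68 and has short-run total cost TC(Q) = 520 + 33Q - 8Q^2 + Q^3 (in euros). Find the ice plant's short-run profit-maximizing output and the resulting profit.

Profit = -€226 at Q = 7

AVC = 33 - 8Q + Q^2; min AVC = €17 at Q = 4. Since P = €68 ≥ min AVC, the firm produces.
MC = 33 - 16Q + 3Q^2. Setting P = MC and taking the root on the rising branch gives Q* = 7.
TR = 68·7 = 476. TC = 520 + 182 = 702. Profit = 476 − 702 = -€226.
Shutting down would mean losing the fixed cost of €520, so operating at a loss of €226 is better by €294.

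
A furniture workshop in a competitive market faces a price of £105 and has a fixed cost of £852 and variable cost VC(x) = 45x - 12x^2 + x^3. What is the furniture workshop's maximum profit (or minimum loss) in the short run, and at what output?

Profit = -£52 at x = 10

AVC = 45 - 12x + x^2 has its minimum £9 at x = 6; price £105 clears that bar, so the firm operates.
MC = 45 - 24x + 3x^2. Setting P = MC and taking the root on the rising branch gives x* = 10.
TR = 105·10 = 1050. TC = 852 + 250 = 1102. Profit = 1050 − 1102 = -£52.
That loss of £52 beats the £852 the firm would lose by shutting down; producing recovers £800 of fixed cost.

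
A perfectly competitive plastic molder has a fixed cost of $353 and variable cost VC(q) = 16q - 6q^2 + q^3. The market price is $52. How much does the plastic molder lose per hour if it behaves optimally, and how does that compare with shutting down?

AVC = 16 - 6q + q^2; min AVC = $7 at q = 3. Since P = $52 ≥ min AVC, the firm produces.
MC = 16 - 12q + 3q^2. Setting P = MC and taking the root on the rising branch gives q* = 6.
TR = 52·6 = 312. TC = 353 + 96 = 449. Profit = 312 − 449 = -$137.
Shutting down would mean losing the fixed cost of $353, so operating at a loss of $137 is better by $216.

Profit = -$137 at q = 6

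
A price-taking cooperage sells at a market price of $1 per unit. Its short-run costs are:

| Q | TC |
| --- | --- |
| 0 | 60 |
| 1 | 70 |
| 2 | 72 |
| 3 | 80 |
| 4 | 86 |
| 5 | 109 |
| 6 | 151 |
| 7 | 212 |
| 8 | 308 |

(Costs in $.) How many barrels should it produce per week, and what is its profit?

Profit at each row (π = 1Q − TC): Q=0: -60; Q=1: -69; Q=2: -70; Q=3: -77; Q=4: -82; Q=5: -104; Q=6: -145; Q=7: -205; Q=8: -300.
Profit is highest at Q = 0. Equivalently, the lowest AVC in the table is 12/2 ≈ $6 at Q = 2, and P = $1 falls below it — price never covers variable cost, so the firm shuts down and loses only its fixed cost.

Q = 0 (shut down); profit = -$60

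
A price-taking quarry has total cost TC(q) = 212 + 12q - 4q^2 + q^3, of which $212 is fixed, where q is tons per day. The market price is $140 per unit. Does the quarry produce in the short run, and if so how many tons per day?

Variable cost is VC = 12q - 4q^2 + q^3, so AVC = VC/q = 12 - 4q + q^2 and MC = dTC/dq = 12 - 8q + 3q^2.
AVC is minimized where dAVC/dq = -4 + 2q = 0, at q = 2; min AVC = 12 - 4·2 + 2^2 = $8.
Since P = $140 ≥ min AVC = $8, price covers variable cost and the firm should produce.
Set P = MC: 140 = 12 - 8q + 3q^2 → -128 - 8q + 3q^2 = 0. The roots are q = -16/3 and q = 8; the profit-maximizing output is on the rising part of MC, so q* = 8.
Check: AVC at q = 8 is $44 ≤ P, so revenue covers variable cost.
Profit = P·q − TC = 140·8 − 564 = $556.

Produce at q = 8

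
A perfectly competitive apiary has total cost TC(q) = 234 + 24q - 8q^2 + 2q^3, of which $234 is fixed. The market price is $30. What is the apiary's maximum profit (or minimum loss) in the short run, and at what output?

AVC = 24 - 8q + 2q^2 has its minimum $16 at q = 2; price $30 clears that bar, so the firm operates.
MC = 24 - 16q + 6q^2. Setting P = MC and taking the root on the rising branch gives q* = 3.
TR = 30·3 = 90. TC = 234 + 54 = 288. Profit = 90 − 288 = -$198.
Shutting down would mean losing the fixed cost of $234, so operating at a loss of $198 is better by $36.

Profit = -$198 at q = 3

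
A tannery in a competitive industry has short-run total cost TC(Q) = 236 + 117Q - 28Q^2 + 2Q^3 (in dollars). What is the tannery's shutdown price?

$19 per unit

The shutdown price is the minimum of AVC. VC = 117Q - 28Q^2 + 2Q^3, so AVC = 117 - 28Q + 2Q^2.
dAVC/dQ = -28 + 4Q = 0 gives Q = 7. min AVC = 117 - 28·7 + 2·7^2 = 19.
For P < $19 the firm produces nothing.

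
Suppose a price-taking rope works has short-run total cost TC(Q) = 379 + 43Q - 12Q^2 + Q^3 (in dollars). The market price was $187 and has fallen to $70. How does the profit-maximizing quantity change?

AVC = 43 - 12Q + Q^2, minimized at Q = 6 where min AVC = $7. MC = 43 - 24Q + 3Q^2.
At P = $187 ≥ min AVC, set P = MC on the rising branch: Q = 12.
At P = $70 ≥ min AVC, set P = MC: Q = 9. The firm stays open but cuts output.

Output falls from 12 to 9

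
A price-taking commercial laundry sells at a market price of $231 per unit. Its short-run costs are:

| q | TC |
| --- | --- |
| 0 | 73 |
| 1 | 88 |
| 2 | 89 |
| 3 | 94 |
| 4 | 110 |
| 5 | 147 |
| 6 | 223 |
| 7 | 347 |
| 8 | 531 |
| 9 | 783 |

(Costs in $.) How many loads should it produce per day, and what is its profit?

Tabulate TR − TC: q=0: -73; q=1: 143; q=2: 373; q=3: 599; q=4: 814; q=5: 1008; q=6: 1163; q=7: 1270; q=8: 1317; q=9: 1296.
Profit is maximized at q = 8. AVC there is 458/8 = $57.25 ≤ P, so producing beats shutting down (which would give -$73).

q = 8; profit = $1317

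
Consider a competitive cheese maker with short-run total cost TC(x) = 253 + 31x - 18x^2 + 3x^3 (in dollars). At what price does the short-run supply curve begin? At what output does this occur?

The shutdown price is the minimum of AVC. VC = 31x - 18x^2 + 3x^3, so AVC = 31 - 18x + 3x^2.
dAVC/dx = -18 + 6x = 0 gives x = 3. min AVC = 31 - 18·3 + 3·3^2 = 4.
For P < $4 the firm produces nothing.

$4 per unit, at x = 3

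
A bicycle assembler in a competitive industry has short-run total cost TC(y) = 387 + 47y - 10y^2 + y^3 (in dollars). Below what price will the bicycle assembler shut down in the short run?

Short-run supply begins at min AVC. From VC = 47y - 10y^2 + y^3, AVC = 47 - 10y + y^2.
dAVC/dy = -10 + 2y = 0 gives y = 5. min AVC = 47 - 10·5 + 5^2 = 22.
For P < $22 the firm produces nothing.

$22 per unit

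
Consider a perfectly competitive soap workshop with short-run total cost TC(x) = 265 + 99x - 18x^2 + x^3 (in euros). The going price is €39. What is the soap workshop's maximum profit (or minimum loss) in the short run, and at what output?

Profit = -€65 at x = 10

AVC = 99 - 18x + x^2; min AVC = €18 at x = 9. Since P = €39 ≥ min AVC, the firm produces.
With MC = 99 - 36x + 3x^2, P = MC on the upward-sloping part at x* = 10.
TR = 39·10 = 390. TC = 265 + 190 = 455. Profit = 390 − 455 = -€65.
Shutting down would mean losing the fixed cost of €265, so operating at a loss of €65 is better by €200.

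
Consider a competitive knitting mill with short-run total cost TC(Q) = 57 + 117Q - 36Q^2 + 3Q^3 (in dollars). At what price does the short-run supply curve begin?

$9 per unit

The shutdown price is the minimum of AVC. VC = 117Q - 36Q^2 + 3Q^3, so AVC = 117 - 36Q + 3Q^2.
dAVC/dQ = -36 + 6Q = 0 gives Q = 6. min AVC = 117 - 36·6 + 3·6^2 = 9.
The firm shuts down for any P below $9.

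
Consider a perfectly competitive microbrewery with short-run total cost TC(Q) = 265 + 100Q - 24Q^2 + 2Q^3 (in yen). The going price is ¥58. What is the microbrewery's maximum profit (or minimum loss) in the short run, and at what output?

Profit = -¥69 at Q = 7

AVC = 100 - 24Q + 2Q^2 has its minimum ¥28 at Q = 6; price ¥58 clears that bar, so the firm operates.
With MC = 100 - 48Q + 6Q^2, P = MC on the upward-sloping part at Q* = 7.
TR = 58·7 = 406. TC = 265 + 210 = 475. Profit = 406 − 475 = -¥69.
Shutting down would mean losing the fixed cost of ¥265, so operating at a loss of ¥69 is better by ¥196.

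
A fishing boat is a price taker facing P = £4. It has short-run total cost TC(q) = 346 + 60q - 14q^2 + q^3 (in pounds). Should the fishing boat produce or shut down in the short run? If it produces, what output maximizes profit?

From TC, MC = TC'(q) = 60 - 28q + 3q^2 and AVC = VC/q = 60 - 14q + q^2.
The AVC parabola has its vertex at q = 14/2 = 7, where AVC = 60 - 14·7 + 7^2 = £11.
Since P = £4 < min AVC = £11, price fails to cover variable cost at any output.
Best response: produce nothing and absorb the £346 fixed cost.

Shut down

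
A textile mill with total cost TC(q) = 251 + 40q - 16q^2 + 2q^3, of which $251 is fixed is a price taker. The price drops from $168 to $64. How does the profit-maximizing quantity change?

MC = 40 - 32q + 6q^2; the shutdown threshold is min AVC = $8 (at q = 4).
At P = $168 ≥ min AVC, set P = MC on the rising branch: q = 8.
At P = $64 ≥ min AVC, set P = MC: q = 6. The firm stays open but cuts output.

Output falls from 8 to 6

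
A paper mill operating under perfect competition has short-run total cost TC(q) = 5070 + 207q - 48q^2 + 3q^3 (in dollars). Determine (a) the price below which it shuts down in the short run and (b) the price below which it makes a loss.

Shutdown price = min AVC. AVC = 207 - 48q + 3q^2, with vertex at q = 8 and minimum $15.
ATC = 5070/q + 207 - 48q + 3q^2. Setting dATC/dq = −5070/q^2 − 48 + 6q = 0 gives q = 13 (since 6·13^3 − 48·13^2 = 5070).
min ATC = 5070/13 + 207 − 48·13 + 3·13^2 = $480. That is the break-even price.
For $15 ≤ P < $480 the firm produces at a loss; below $15 it shuts down.

Shutdown price = $15; break-even price = $480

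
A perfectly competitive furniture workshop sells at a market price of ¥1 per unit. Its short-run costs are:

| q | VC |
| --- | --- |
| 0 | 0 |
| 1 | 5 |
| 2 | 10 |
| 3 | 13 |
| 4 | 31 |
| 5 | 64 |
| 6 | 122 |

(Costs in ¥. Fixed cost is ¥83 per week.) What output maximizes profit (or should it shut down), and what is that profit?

Profit at each row (π = 1q − TC): q=0: -83; q=1: -87; q=2: -91; q=3: -93; q=4: -110; q=5: -142; q=6: -199.
Profit is highest at q = 0. Equivalently, the lowest AVC in the table is 13/3 ≈ ¥4.33 at q = 3, and P = ¥1 falls below it — price never covers variable cost, so the firm shuts down and loses only its fixed cost.

q = 0 (shut down); profit = -¥83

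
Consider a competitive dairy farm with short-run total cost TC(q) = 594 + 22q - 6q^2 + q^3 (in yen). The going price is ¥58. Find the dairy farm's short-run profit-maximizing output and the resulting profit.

AVC = 22 - 6q + q^2 has its minimum ¥13 at q = 3; price ¥58 clears that bar, so the firm operates.
MC = 22 - 12q + 3q^2. Setting P = MC and taking the root on the rising branch gives q* = 6.
TR = 58·6 = 348. TC = 594 + 132 = 726. Profit = 348 − 726 = -¥378.
That loss of ¥378 beats the ¥594 the firm would lose by shutting down; producing recovers ¥216 of fixed cost.

Profit = -¥378 at q = 6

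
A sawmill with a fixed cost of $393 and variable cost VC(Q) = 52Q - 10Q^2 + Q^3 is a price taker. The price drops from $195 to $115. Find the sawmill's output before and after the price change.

Output falls from 11 to 9

AVC = 52 - 10Q + Q^2, minimized at Q = 5 where min AVC = $27. MC = 52 - 20Q + 3Q^2.
With P = $195 above the shutdown price, P = MC gives Q = 11.
At P = $115 ≥ min AVC, set P = MC: Q = 9. The firm stays open but cuts output.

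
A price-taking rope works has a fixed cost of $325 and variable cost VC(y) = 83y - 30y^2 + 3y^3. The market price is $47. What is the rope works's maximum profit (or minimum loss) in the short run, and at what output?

AVC = 83 - 30y + 3y^2 has its minimum $8 at y = 5; price $47 clears that bar, so the firm operates.
With MC = 83 - 60y + 9y^2, P = MC on the upward-sloping part at y* = 6.
TR = 47·6 = 282. TC = 325 + 66 = 391. Profit = 282 − 391 = -$109.
That loss of $109 beats the $325 the firm would lose by shutting down; producing recovers $216 of fixed cost.

Profit = -$109 at y = 6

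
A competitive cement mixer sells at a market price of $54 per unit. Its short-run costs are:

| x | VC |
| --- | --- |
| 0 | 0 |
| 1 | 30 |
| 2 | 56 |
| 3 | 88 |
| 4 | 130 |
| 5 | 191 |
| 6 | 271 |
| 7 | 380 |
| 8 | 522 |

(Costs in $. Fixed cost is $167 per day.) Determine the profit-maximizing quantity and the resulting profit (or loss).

x = 4; profit = -$81

Profit at each row (π = 54x − TC): x=0: -167; x=1: -143; x=2: -115; x=3: -93; x=4: -81; x=5: -88; x=6: -114; x=7: -169; x=8: -257.
Profit is maximized at x = 4. AVC there is 130/4 = $32.50 ≤ P, so producing beats shutting down (which would give -$167).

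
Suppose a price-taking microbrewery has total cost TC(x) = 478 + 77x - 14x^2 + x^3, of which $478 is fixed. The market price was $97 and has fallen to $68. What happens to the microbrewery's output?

MC = 77 - 28x + 3x^2; the shutdown threshold is min AVC = $28 (at x = 7).
With P = $97 above the shutdown price, P = MC gives x = 10.
At P = $68 ≥ min AVC, set P = MC: x = 9. The firm stays open but cuts output.

Output falls from 10 to 9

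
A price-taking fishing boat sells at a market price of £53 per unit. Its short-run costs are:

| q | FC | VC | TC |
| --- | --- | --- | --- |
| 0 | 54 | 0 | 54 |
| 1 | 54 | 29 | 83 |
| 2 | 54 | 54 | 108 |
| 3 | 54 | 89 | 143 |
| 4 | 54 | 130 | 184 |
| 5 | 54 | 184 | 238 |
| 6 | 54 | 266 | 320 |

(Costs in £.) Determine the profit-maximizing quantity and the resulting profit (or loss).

Compute π = P·q − TC at each output: q=0: -54; q=1: -30; q=2: -2; q=3: 16; q=4: 28; q=5: 27; q=6: -2.
Profit is maximized at q = 4. AVC there is 130/4 = £32.50 ≤ P, so producing beats shutting down (which would give -£54).

q = 4; profit = £28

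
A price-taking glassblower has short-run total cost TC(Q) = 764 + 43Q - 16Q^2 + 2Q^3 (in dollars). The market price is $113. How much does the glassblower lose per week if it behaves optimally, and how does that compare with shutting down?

AVC = 43 - 16Q + 2Q^2 has its minimum $11 at Q = 4; price $113 clears that bar, so the firm operates.
With MC = 43 - 32Q + 6Q^2, P = MC on the upward-sloping part at Q* = 7.
TR = 113·7 = 791. TC = 764 + 203 = 967. Profit = 791 − 967 = -$176.
Shutting down would mean losing the fixed cost of $764, so operating at a loss of $176 is better by $588.

Profit = -$176 at Q = 7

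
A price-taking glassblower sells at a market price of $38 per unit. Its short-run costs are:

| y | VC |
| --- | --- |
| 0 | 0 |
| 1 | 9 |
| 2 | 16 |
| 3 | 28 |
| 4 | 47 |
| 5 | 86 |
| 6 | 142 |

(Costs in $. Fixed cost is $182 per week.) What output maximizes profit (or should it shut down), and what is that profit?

Profit at each row (π = 38y − TC): y=0: -182; y=1: -153; y=2: -122; y=3: -96; y=4: -77; y=5: -78; y=6: -96.
Profit is maximized at y = 4. AVC there is 47/4 = $11.75 ≤ P, so producing beats shutting down (which would give -$182).

y = 4; profit = -$77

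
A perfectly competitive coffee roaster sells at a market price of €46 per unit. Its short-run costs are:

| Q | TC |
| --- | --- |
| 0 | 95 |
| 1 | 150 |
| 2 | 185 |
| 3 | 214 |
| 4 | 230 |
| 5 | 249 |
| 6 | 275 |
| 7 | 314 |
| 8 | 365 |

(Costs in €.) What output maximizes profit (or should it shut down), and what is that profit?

Q = 7; profit = €8

Tabulate TR − TC: Q=0: -95; Q=1: -104; Q=2: -93; Q=3: -76; Q=4: -46; Q=5: -19; Q=6: 1; Q=7: 8; Q=8: 3.
Profit is maximized at Q = 7. AVC there is 219/7 = €31.29 ≤ P, so producing beats shutting down (which would give -€95).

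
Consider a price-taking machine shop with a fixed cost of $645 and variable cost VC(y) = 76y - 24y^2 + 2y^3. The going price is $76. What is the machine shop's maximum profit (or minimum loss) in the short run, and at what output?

AVC = 76 - 24y + 2y^2 has its minimum $4 at y = 6; price $76 clears that bar, so the firm operates.
With MC = 76 - 48y + 6y^2, P = MC on the upward-sloping part at y* = 8.
TR = 76·8 = 608. TC = 645 + 96 = 741. Profit = 608 − 741 = -$133.
Shutting down would mean losing the fixed cost of $645, so operating at a loss of $133 is better by $512.

Profit = -$133 at y = 8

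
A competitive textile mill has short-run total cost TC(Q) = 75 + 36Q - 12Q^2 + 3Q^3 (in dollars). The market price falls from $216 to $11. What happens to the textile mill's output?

AVC = 36 - 12Q + 3Q^2, minimized at Q = 2 where min AVC = $24. MC = 36 - 24Q + 9Q^2.
With P = $216 above the shutdown price, P = MC gives Q = 6.
At P = $11 < min AVC = $24, price no longer covers variable cost at any output, so the firm shuts down: Q = 0.

Output falls from 6 to 0 (the firm shuts down)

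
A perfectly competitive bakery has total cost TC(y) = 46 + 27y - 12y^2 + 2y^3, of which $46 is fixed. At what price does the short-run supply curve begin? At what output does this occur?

The firm shuts down when price falls below the minimum of average variable cost. AVC = VC/y = 27 - 12y + 2y^2.
At the minimum of AVC, MC = AVC. MC = 27 - 24y + 6y^2; setting MC = AVC gives 4y^2 - 12y = 0, so y = 3. min AVC = 9.
The firm shuts down for any P below $9.

$9 per unit, at y = 3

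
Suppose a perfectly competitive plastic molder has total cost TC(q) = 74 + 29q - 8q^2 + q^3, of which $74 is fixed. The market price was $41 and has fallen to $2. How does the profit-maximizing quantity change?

Output falls from 6 to 0 (the firm shuts down)

MC = 29 - 16q + 3q^2; the shutdown threshold is min AVC = $13 (at q = 4).
At P = $41 ≥ min AVC, set P = MC on the rising branch: q = 6.
At P = $2 < min AVC = $13, price no longer covers variable cost at any output, so the firm shuts down: q = 0.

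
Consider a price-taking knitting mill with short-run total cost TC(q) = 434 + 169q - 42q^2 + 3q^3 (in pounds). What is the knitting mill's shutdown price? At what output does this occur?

£22 per unit, at q = 7

Short-run supply begins at min AVC. From VC = 169q - 42q^2 + 3q^3, AVC = 169 - 42q + 3q^2.
At the minimum of AVC, MC = AVC. MC = 169 - 84q + 9q^2; setting MC = AVC gives 6q^2 - 42q = 0, so q = 7. min AVC = 22.
The firm shuts down for any P below £22.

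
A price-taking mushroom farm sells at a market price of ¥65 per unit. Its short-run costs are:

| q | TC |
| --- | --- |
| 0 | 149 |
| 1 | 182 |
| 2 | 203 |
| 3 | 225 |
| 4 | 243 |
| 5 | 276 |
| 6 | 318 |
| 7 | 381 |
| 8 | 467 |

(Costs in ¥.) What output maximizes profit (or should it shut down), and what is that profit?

q = 7; profit = ¥74

Tabulate TR − TC: q=0: -149; q=1: -117; q=2: -73; q=3: -30; q=4: 17; q=5: 49; q=6: 72; q=7: 74; q=8: 53.
Profit is maximized at q = 7. AVC there is 232/7 = ¥33.14 ≤ P, so producing beats shutting down (which would give -¥149).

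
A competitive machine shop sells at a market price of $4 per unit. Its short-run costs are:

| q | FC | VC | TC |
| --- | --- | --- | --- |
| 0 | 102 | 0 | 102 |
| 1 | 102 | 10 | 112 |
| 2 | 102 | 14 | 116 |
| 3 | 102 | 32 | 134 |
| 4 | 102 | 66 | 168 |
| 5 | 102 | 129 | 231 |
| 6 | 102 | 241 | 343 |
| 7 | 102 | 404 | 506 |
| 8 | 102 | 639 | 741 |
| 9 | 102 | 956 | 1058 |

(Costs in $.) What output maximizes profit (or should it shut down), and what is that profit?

Profit at each row (π = 4q − TC): q=0: -102; q=1: -108; q=2: -108; q=3: -122; q=4: -152; q=5: -211; q=6: -319; q=7: -478; q=8: -709; q=9: -1022.
Profit is highest at q = 0. Equivalently, the lowest AVC in the table is 14/2 ≈ $7 at q = 2, and P = $4 falls below it — price never covers variable cost, so the firm shuts down and loses only its fixed cost.

q = 0 (shut down); profit = -$102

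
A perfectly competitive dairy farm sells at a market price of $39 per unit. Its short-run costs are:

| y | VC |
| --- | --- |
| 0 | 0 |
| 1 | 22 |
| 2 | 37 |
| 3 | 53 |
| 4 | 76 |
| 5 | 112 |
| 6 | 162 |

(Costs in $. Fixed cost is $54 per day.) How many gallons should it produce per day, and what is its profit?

y = 5; profit = $29

Compute π = P·y − TC at each output: y=0: -54; y=1: -37; y=2: -13; y=3: 10; y=4: 26; y=5: 29; y=6: 18.
Profit is maximized at y = 5. AVC there is 112/5 = $22.40 ≤ P, so producing beats shutting down (which would give -$54).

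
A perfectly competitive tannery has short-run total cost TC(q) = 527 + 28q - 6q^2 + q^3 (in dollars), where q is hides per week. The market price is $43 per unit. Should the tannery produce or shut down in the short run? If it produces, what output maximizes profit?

Strip out fixed cost: VC = 28q - 6q^2 + q^3. Then AVC = 28 - 6q + q^2 and MC = 28 - 12q + 3q^2.
AVC hits its minimum where MC = AVC, at q = 3, giving min AVC = 28 - 6·3 + 3^2 = $19.
P = $43 exceeds min AVC = $19, so the firm stays open.
Set P = MC: 43 = 28 - 12q + 3q^2 → -15 - 12q + 3q^2 = 0. The roots are q = -1 and q = 5; the profit-maximizing output is on the rising part of MC, so q* = 5.
Check: AVC at q = 5 is $23 ≤ P, so revenue covers variable cost.
Profit = P·q − TC = 43·5 − 642 = -$427, a loss, but smaller than the $527 fixed cost the firm would lose by shutting down.

Produce at q = 5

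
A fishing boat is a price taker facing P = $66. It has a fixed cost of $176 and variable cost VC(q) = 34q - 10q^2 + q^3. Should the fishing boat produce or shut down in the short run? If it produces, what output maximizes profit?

From TC, MC = TC'(q) = 34 - 20q + 3q^2 and AVC = VC/q = 34 - 10q + q^2.
AVC is minimized where dAVC/dq = -10 + 2q = 0, at q = 5; min AVC = 34 - 10·5 + 5^2 = $9.
Since P = $66 ≥ min AVC = $9, price covers variable cost and the firm should produce.
Set P = MC: 66 = 34 - 20q + 3q^2 → -32 - 20q + 3q^2 = 0. The roots are q = -4/3 and q = 8; the profit-maximizing output is on the rising part of MC, so q* = 8.
Check: AVC at q = 8 is $18 ≤ P, so revenue covers variable cost.
Profit = P·q − TC = 66·8 − 320 = $208.

Produce at q = 8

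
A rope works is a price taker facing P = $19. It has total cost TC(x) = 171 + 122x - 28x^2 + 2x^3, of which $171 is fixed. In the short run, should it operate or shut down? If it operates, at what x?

Shut down

From TC, MC = TC'(x) = 122 - 56x + 6x^2 and AVC = VC/x = 122 - 28x + 2x^2.
The AVC parabola has its vertex at x = 28/4 = 7, where AVC = 122 - 28·7 + 2·7^2 = $24.
P = $19 lies below min AVC = $24; no output level covers variable cost.
The firm minimizes its loss by shutting down and losing only its fixed cost of $171.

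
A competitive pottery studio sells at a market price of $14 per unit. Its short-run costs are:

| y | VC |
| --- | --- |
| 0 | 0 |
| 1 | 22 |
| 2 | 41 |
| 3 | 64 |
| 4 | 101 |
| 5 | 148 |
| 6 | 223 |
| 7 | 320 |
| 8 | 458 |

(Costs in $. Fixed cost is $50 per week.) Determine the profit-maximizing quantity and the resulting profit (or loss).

y = 0 (shut down); profit = -$50

Profit at each row (π = 14y − TC): y=0: -50; y=1: -58; y=2: -63; y=3: -72; y=4: -95; y=5: -128; y=6: -189; y=7: -272; y=8: -396.
Profit is highest at y = 0. Equivalently, the lowest AVC in the table is 41/2 ≈ $20.50 at y = 2, and P = $14 falls below it — price never covers variable cost, so the firm shuts down and loses only its fixed cost.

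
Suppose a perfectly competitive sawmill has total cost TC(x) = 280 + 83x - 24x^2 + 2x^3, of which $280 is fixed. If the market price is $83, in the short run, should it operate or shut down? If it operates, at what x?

Variable cost is VC = 83x - 24x^2 + 2x^3, so AVC = VC/x = 83 - 24x + 2x^2 and MC = dTC/dx = 83 - 48x + 6x^2.
AVC hits its minimum where MC = AVC, at x = 6, giving min AVC = 83 - 24·6 + 2·6^2 = $11.
Because $83 ≥ $11, revenue can cover variable cost; the firm operates.
Solving P = MC: -48x + 6x^2 = 0 ⇒ x = 0 or 8. On the upward-sloping branch, x* = 8.
Check: AVC at x = 8 is $19 ≤ P, so revenue covers variable cost.
Profit = P·x − TC = 83·8 − 432 = $232.

Produce at x = 8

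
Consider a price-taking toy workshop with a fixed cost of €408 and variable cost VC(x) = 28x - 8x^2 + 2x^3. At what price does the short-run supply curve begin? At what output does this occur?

€20 per unit, at x = 2

The shutdown price is the minimum of AVC. VC = 28x - 8x^2 + 2x^3, so AVC = 28 - 8x + 2x^2.
dAVC/dx = -8 + 4x = 0 gives x = 2. min AVC = 28 - 8·2 + 2·2^2 = 20.
The firm shuts down for any P below €20.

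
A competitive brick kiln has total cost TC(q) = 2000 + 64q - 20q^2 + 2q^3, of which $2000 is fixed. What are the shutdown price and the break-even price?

Shutdown price = min AVC. AVC = 64 - 20q + 2q^2, with vertex at q = 5 and minimum $14.
ATC = 2000/q + 64 - 20q + 2q^2. Setting dATC/dq = −2000/q^2 − 20 + 4q = 0 gives q = 10 (since 4·10^3 − 20·10^2 = 2000).
min ATC = 2000/10 + 64 − 20·10 + 2·10^2 = $264. That is the break-even price.
For $14 ≤ P < $264 the firm produces at a loss; below $14 it shuts down.

Shutdown price = $14; break-even price = $264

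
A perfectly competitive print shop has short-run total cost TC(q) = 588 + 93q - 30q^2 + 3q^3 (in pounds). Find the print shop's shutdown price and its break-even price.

Shutdown price = £18; break-even price = £114

Shutdown price = min AVC. AVC = 93 - 30q + 3q^2, with vertex at q = 5 and minimum £18.
ATC = 588/q + 93 - 30q + 3q^2. Setting dATC/dq = −588/q^2 − 30 + 6q = 0 gives q = 7 (since 6·7^3 − 30·7^2 = 588).
min ATC = 588/7 + 93 − 30·7 + 3·7^2 = £114. That is the break-even price.
Between these two prices the firm operates at a loss; above £114 it earns a profit.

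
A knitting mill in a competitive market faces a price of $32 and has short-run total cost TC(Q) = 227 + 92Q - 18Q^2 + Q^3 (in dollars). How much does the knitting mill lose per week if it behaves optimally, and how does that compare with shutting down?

Profit = -$27 at Q = 10

AVC = 92 - 18Q + Q^2; min AVC = $11 at Q = 9. Since P = $32 ≥ min AVC, the firm produces.
MC = 92 - 36Q + 3Q^2. Setting P = MC and taking the root on the rising branch gives Q* = 10.
TR = 32·10 = 320. TC = 227 + 120 = 347. Profit = 320 − 347 = -$27.
That loss of $27 beats the $227 the firm would lose by shutting down; producing recovers $200 of fixed cost.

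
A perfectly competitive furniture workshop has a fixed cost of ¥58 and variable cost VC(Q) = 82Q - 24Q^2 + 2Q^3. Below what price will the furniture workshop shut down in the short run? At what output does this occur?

¥10 per unit, at Q = 6

Short-run supply begins at min AVC. From VC = 82Q - 24Q^2 + 2Q^3, AVC = 82 - 24Q + 2Q^2.
dAVC/dQ = -24 + 4Q = 0 gives Q = 6. min AVC = 82 - 24·6 + 2·6^2 = 10.
So the shutdown price is ¥10.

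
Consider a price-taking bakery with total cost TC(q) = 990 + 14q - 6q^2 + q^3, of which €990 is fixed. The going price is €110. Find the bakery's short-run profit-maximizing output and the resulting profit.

Profit = -€350 at q = 8

AVC = 14 - 6q + q^2; min AVC = €5 at q = 3. Since P = €110 ≥ min AVC, the firm produces.
With MC = 14 - 12q + 3q^2, P = MC on the upward-sloping part at q* = 8.
TR = 110·8 = 880. TC = 990 + 240 = 1230. Profit = 880 − 1230 = -€350.
Shutting down would mean losing the fixed cost of €990, so operating at a loss of €350 is better by €640.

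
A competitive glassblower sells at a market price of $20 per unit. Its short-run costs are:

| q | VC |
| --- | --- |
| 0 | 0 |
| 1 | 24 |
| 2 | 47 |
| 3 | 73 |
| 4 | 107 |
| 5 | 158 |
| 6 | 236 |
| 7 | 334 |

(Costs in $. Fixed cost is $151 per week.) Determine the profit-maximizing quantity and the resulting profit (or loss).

Profit at each row (π = 20q − TC): q=0: -151; q=1: -155; q=2: -158; q=3: -164; q=4: -178; q=5: -209; q=6: -267; q=7: -345.
Profit is highest at q = 0. Equivalently, the lowest AVC in the table is 47/2 ≈ $23.50 at q = 2, and P = $20 falls below it — price never covers variable cost, so the firm shuts down and loses only its fixed cost.

q = 0 (shut down); profit = -$151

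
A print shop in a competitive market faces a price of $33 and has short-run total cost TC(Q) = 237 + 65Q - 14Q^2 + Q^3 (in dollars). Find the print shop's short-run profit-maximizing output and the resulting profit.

AVC = 65 - 14Q + Q^2 has its minimum $16 at Q = 7; price $33 clears that bar, so the firm operates.
With MC = 65 - 28Q + 3Q^2, P = MC on the upward-sloping part at Q* = 8.
TR = 33·8 = 264. TC = 237 + 136 = 373. Profit = 264 − 373 = -$109.
Shutting down would mean losing the fixed cost of $237, so operating at a loss of $109 is better by $128.

Profit = -$109 at Q = 8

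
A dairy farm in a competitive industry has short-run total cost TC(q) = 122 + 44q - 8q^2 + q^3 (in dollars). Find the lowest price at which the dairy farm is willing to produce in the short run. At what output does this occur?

Short-run supply begins at min AVC. From VC = 44q - 8q^2 + q^3, AVC = 44 - 8q + q^2.
At the minimum of AVC, MC = AVC. MC = 44 - 16q + 3q^2; setting MC = AVC gives 2q^2 - 8q = 0, so q = 4. min AVC = 28.
So the shutdown price is $28.

$28 per unit, at q = 4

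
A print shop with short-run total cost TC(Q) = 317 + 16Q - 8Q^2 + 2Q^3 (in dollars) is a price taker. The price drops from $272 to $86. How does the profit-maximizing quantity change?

AVC = 16 - 8Q + 2Q^2, minimized at Q = 2 where min AVC = $8. MC = 16 - 16Q + 6Q^2.
At P = $272 ≥ min AVC, set P = MC on the rising branch: Q = 8.
At P = $86 ≥ min AVC, set P = MC: Q = 5. The firm stays open but cuts output.

Output falls from 8 to 5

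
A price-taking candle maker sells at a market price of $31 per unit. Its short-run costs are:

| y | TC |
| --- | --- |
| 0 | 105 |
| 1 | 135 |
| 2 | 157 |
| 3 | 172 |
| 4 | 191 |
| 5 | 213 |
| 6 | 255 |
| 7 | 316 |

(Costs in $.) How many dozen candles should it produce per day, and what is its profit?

Tabulate TR − TC: y=0: -105; y=1: -104; y=2: -95; y=3: -79; y=4: -67; y=5: -58; y=6: -69; y=7: -99.
Profit is maximized at y = 5. AVC there is 108/5 = $21.60 ≤ P, so producing beats shutting down (which would give -$105).

y = 5; profit = -$58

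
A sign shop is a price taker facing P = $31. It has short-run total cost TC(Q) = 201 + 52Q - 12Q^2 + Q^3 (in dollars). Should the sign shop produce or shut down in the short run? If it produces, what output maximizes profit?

From TC, MC = TC'(Q) = 52 - 24Q + 3Q^2 and AVC = VC/Q = 52 - 12Q + Q^2.
AVC hits its minimum where MC = AVC, at Q = 6, giving min AVC = 52 - 12·6 + 6^2 = $16.
Because $31 ≥ $16, revenue can cover variable cost; the firm operates.
P = MC gives 21 - 24Q + 3Q^2 = 0, with roots 1 and 7. Take the larger (rising MC): Q* = 7.
Check: AVC at Q = 7 is $17 ≤ P, so revenue covers variable cost.
Profit = P·Q − TC = 31·7 − 320 = -$103, a loss, but smaller than the $201 fixed cost the firm would lose by shutting down.

Produce at Q = 7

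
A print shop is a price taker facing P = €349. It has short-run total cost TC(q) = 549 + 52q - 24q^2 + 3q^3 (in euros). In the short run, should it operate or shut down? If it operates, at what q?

From TC, MC = TC'(q) = 52 - 48q + 9q^2 and AVC = VC/q = 52 - 24q + 3q^2.
The AVC parabola has its vertex at q = 24/6 = 4, where AVC = 52 - 24·4 + 3·4^2 = €4.
Since P = €349 ≥ min AVC = €4, price covers variable cost and the firm should produce.
P = MC gives -297 - 48q + 9q^2 = 0, with roots -11/3 and 9. Take the larger (rising MC): q* = 9.
Check: AVC at q = 9 is €79 ≤ P, so revenue covers variable cost.
Profit = P·q − TC = 349·9 − 1260 = €1881.

Produce at q = 9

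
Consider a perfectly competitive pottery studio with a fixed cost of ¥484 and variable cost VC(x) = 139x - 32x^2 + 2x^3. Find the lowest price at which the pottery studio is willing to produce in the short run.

Short-run supply begins at min AVC. From VC = 139x - 32x^2 + 2x^3, AVC = 139 - 32x + 2x^2.
At the minimum of AVC, MC = AVC. MC = 139 - 64x + 6x^2; setting MC = AVC gives 4x^2 - 32x = 0, so x = 8. min AVC = 11.
The firm shuts down for any P below ¥11.

¥11 per unit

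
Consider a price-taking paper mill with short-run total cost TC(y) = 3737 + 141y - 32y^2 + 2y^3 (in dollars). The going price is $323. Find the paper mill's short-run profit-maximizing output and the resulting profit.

AVC = 141 - 32y + 2y^2; min AVC = $13 at y = 8. Since P = $323 ≥ min AVC, the firm produces.
MC = 141 - 64y + 6y^2. Setting P = MC and taking the root on the rising branch gives y* = 13.
TR = 323·13 = 4199. TC = 3737 + 819 = 4556. Profit = 4199 − 4556 = -$357.
Shutting down would mean losing the fixed cost of $3737, so operating at a loss of $357 is better by $3380.

Profit = -$357 at y = 13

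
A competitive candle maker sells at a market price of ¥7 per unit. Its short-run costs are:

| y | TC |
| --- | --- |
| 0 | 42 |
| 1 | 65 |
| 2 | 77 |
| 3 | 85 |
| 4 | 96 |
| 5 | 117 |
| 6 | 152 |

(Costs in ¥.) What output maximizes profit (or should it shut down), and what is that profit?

Tabulate TR − TC: y=0: -42; y=1: -58; y=2: -63; y=3: -64; y=4: -68; y=5: -82; y=6: -110.
Profit is highest at y = 0. Equivalently, the lowest AVC in the table is 54/4 ≈ ¥13.50 at y = 4, and P = ¥7 falls below it — price never covers variable cost, so the firm shuts down and loses only its fixed cost.

y = 0 (shut down); profit = -¥42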